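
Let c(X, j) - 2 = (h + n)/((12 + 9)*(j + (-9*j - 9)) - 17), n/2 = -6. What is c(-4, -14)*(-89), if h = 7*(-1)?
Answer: -380297/2146 ≈ -177.21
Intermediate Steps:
n = -12 (n = 2*(-6) = -12)
h = -7
c(X, j) = 2 - 19/(-206 - 168*j) (c(X, j) = 2 + (-7 - 12)/((12 + 9)*(j + (-9*j - 9)) - 17) = 2 - 19/(21*(j + (-9 - 9*j)) - 17) = 2 - 19/(21*(-9 - 8*j) - 17) = 2 - 19/((-189 - 168*j) - 17) = 2 - 19/(-206 - 168*j))
c(-4, -14)*(-89) = ((431 + 336*(-14))/(2*(103 + 84*(-14))))*(-89) = ((431 - 4704)/(2*(103 - 1176)))*(-89) = ((1/2)*(-4273)/(-1073))*(-89) = ((1/2)*(-1/1073)*(-4273))*(-89) = (4273/2146)*(-89) = -380297/2146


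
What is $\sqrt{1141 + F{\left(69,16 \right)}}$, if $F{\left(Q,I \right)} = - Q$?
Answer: $4 \sqrt{67} \approx 32.741$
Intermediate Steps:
$\sqrt{1141 + F{\left(69,16 \right)}} = \sqrt{1141 - 69} = \sqrt{1072} = 4 \sqrt{67}$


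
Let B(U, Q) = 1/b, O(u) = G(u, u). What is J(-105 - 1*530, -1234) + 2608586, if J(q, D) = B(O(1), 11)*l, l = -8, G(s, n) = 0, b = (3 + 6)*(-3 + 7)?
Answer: 23477272/9 ≈ 2.6086e+6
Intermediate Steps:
b = 36 (b = 9*4 = 36)
O(u) = 0
B(U, Q) = 1/36
J(q, D) = -2/9 (J(q, D) = (1/36)*(-8) = -2/9)
J(-105 - 1*530, -1234) + 2608586 = -2/9 + 2608586 = 23477272/9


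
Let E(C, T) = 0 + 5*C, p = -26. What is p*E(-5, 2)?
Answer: 650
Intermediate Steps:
E(C, T) = 5*C
p*E(-5, 2) = -130*(-5) = -26*(-25) = 650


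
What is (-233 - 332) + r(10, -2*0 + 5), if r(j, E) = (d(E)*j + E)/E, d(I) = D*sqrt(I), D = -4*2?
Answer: -564 - 16*sqrt(5) ≈ -599.78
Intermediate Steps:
D = -8
d(I) = -8*sqrt(I)
r(j, E) = (E - 8*j*sqrt(E))/E (r(j, E) = ((-8*sqrt(E))*j + E)/E = (-8*j*sqrt(E) + E)/E = (E - 8*j*sqrt(E))/E)
(-233 - 332) + r(10, -2*0 + 5) = (-233 - 332) + (1 - 8*10/sqrt(-2*0 + 5)) = -565 + (1 - 8*10/sqrt(0 + 5)) = -565 + (1 - 8*10/sqrt(5)) = -565 + (1 - 8*10*sqrt(5)/5) = -565 + (1 - 16*sqrt(5)) = -564 - 16*sqrt(5)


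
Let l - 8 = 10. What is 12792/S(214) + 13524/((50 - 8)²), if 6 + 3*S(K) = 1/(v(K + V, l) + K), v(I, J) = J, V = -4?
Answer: -2052131/321 ≈ -6392.9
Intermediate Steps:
l = 18 (l = 8 + 10 = 18)
S(K) = -2 + 1/(3*(18 + K))
12792/S(214) + 13524/((50 - 8)²) = 12792/(((-107 - 6*214)/(3*(18 + 214)))) + 13524/((50 - 8)²) = 12792/(((⅓)*(-107 - 1284)/232)) + 13524/(42²) = 12792/(((⅓)*(1/232)*(-1391))) + 13524/1764 = 12792/(-1391/696) + 13524*(1/1764) = 12792*(-696/1391) + 23/3 = -684864/107 + 23/3 = -2052131/321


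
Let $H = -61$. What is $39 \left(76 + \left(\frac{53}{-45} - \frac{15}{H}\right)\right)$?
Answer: $\frac{2678806}{915} \approx 2927.7$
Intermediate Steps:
$39 \left(76 + \left(\frac{53}{-45} - \frac{15}{H}\right)\right) = 39 \left(76 + \left(\frac{53}{-45} - \frac{15}{-61}\right)\right) = 39 \left(76 + \left(53 \left(- \frac{1}{45}\right) - - \frac{15}{61}\right)\right) = 39 \left(76 + \left(- \frac{53}{45} + \frac{15}{61}\right)\right) = 39 \left(76 - \frac{2558}{2745}\right) = 39 \cdot \frac{206062}{2745} = \frac{2678806}{915}$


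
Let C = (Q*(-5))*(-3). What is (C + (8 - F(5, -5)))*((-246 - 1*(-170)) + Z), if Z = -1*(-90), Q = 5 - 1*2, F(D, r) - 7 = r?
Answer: 714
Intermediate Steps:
F(D, r) = 7 + r
Q = 3 (Q = 5 - 2 = 3)
Z = 90
C = 45 (C = (3*(-5))*(-3) = -15*(-3) = 45)
(C + (8 - F(5, -5)))*((-246 - 1*(-170)) + Z) = (45 + (8 - (7 - 5)))*((-246 - 1*(-170)) + 90) = (45 + (8 - 1*2))*((-246 + 170) + 90) = (45 + (8 - 2))*(-76 + 90) = (45 + 6)*14 = 51*14 = 714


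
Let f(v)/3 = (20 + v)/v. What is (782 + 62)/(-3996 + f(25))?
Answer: -4220/19953 ≈ -0.21150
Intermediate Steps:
f(v) = 3*(20 + v)/v (f(v) = 3*((20 + v)/v) = 3*(20 + v)/v)
(782 + 62)/(-3996 + f(25)) = (782 + 62)/(-3996 + (3 + 60/25)) = 844/(-3996 + (3 + 60*(1/25))) = 844/(-3996 + (3 + 12/5)) = 844/(-3996 + 27/5) = 844/(-19953/5) = 844*(-5/19953) = -4220/19953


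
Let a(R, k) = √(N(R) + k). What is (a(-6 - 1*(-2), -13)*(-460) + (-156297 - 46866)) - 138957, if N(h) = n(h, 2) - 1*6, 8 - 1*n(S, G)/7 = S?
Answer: -342120 - 460*√65 ≈ -3.4583e+5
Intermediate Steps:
n(S, G) = 56 - 7*S
N(h) = 50 - 7*h (N(h) = (56 - 7*h) - 1*6 = (56 - 7*h) - 6 = 50 - 7*h)
a(R, k) = √(50 + k - 7*R) (a(R, k) = √((50 - 7*R) + k) = √(50 + k - 7*R))
(a(-6 - 1*(-2), -13)*(-460) + (-156297 - 46866)) - 138957 = (√(50 - 13 - 7*(-6 - 1*(-2)))*(-460) + (-156297 - 46866)) - 138957 = (√(50 - 13 - 7*(-6 + 2))*(-460) - 203163) - 138957 = (√(50 - 13 - 7*(-4))*(-460) - 203163) - 138957 = (√(50 - 13 + 28)*(-460) - 203163) - 138957 = (√65*(-460) - 203163) - 138957 = (-460*√65 - 203163) - 138957 = (-203163 - 460*√65) - 138957 = -342120 - 460*√65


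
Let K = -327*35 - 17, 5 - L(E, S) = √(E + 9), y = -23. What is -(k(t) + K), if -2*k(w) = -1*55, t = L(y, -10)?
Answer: 22869/2 ≈ 11435.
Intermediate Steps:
L(E, S) = 5 - √(9 + E) (L(E, S) = 5 - √(E + 9) = 5 - √(9 + E))
t = 5 - I*√14 (t = 5 - √(9 - 23) = 5 - √(-14) = 5 - I*√14 ≈ 5.0 - 3.7417*I)
k(w) = 55/2 (k(w) = -(-1)*55/2 = -½*(-55) = 55/2)
K = -11462 (K = -11445 - 17 = -11462)
-(k(t) + K) = -(55/2 - 11462) = -1*(-22869/2) = 22869/2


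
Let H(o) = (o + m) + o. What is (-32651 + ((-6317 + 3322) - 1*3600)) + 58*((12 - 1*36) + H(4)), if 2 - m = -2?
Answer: -39942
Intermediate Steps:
m = 4 (m = 2 - 1*(-2) = 2 + 2 = 4)
H(o) = 4 + 2*o (H(o) = (o + 4) + o = (4 + o) + o = 4 + 2*o)
(-32651 + ((-6317 + 3322) - 1*3600)) + 58*((12 - 1*36) + H(4)) = (-32651 + ((-6317 + 3322) - 1*3600)) + 58*((12 - 1*36) + (4 + 2*4)) = (-32651 + (-2995 - 3600)) + 58*((12 - 36) + (4 + 8)) = (-32651 - 6595) + 58*(-24 + 12) = -39246 + 58*(-12) = -39246 - 696 = -39942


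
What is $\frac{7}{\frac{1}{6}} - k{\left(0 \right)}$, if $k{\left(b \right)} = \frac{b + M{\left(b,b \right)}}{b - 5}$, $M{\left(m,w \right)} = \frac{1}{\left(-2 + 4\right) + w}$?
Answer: $\frac{421}{10} \approx 42.1$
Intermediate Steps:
$M{\left(m,w \right)} = \frac{1}{2 + w}$
$k{\left(b \right)} = \frac{b + \frac{1}{2 + b}}{-5 + b}$ ($k{\left(b \right)} = \frac{b + \frac{1}{2 + b}}{b - 5} = \frac{b + \frac{1}{2 + b}}{-5 + b}$)
$\frac{7}{\frac{1}{6}} - k{\left(0 \right)} = \frac{7}{\frac{1}{6}} - \frac{1 + 0 \left(2 + 0\right)}{\left(-5 + 0\right) \left(2 + 0\right)} = 7 \frac{1}{\frac{1}{6}} - \frac{1 + 0 \cdot 2}{\left(-5\right) 2} = 7 \cdot 6 - \left(- \frac{1}{5}\right) \frac{1}{2} \left(1 + 0\right) = 42 - \left(- \frac{1}{5}\right) \frac{1}{2} \cdot 1 = 42 - - \frac{1}{10} = 42 + \frac{1}{10} = \frac{421}{10}$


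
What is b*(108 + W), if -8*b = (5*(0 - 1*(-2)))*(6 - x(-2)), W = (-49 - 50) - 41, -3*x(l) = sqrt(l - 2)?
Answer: 240 + 80*I/3 ≈ 240.0 + 26.667*I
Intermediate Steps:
x(l) = -sqrt(-2 + l)/3 (x(l) = -sqrt(l - 2)/3 = -sqrt(-2 + l)/3)
W = -140 (W = -99 - 41 = -140)
b = -15/2 - 5*I/6 (b = -5*(0 - 1*(-2))*(6 - (-1)*sqrt(-2 - 2)/3)/8 = -5*(0 + 2)*(6 - (-1)*sqrt(-4)/3)/8 = -5*2*(6 - (-1)*2*I/3)/8 = -5*(6 - (-2)*I/3)/4 = -5*(6 + 2*I/3)/4 = -(60 + 20*I/3)/8 = -15/2 - 5*I/6 ≈ -7.5 - 0.83333*I)
b*(108 + W) = (-15/2 - 5*I/6)*(108 - 140) = (-15/2 - 5*I/6)*(-32) = 240 + 80*I/3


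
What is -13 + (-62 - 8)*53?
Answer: -3723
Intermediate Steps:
-13 + (-62 - 8)*53 = -13 - 70*53 = -13 - 3710 = -3723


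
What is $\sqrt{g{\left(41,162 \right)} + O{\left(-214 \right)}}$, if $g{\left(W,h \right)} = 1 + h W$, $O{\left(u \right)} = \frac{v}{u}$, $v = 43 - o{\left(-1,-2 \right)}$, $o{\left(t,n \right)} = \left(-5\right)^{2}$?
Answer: $\frac{2 \sqrt{19013686}}{107} \approx 81.504$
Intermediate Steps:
$o{\left(t,n \right)} = 25$
$v = 18$ ($v = 43 - 25 = 18$)
$O{\left(u \right)} = \frac{18}{u}$
$g{\left(W,h \right)} = 1 + W h$
$\sqrt{g{\left(41,162 \right)} + O{\left(-214 \right)}} = \sqrt{\left(1 + 41 \cdot 162\right) + \frac{18}{-214}} = \sqrt{\left(1 + 6642\right) + 18 \left(- \frac{1}{214}\right)} = \sqrt{6643 - \frac{9}{107}} = \sqrt{\frac{710792}{107}} = \frac{2 \sqrt{19013686}}{107}$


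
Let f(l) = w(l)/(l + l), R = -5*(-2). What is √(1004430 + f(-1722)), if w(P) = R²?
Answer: √744605030505/861 ≈ 1002.2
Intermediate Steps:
R = 10
w(P) = 100 (w(P) = 10² = 100)
f(l) = 50/l (f(l) = 100/(l + l) = 100/((2*l)) = 100*(1/(2*l)) = 50/l)
√(1004430 + f(-1722)) = √(1004430 + 50/(-1722)) = √(1004430 + 50*(-1/1722)) = √(1004430 - 25/861) = √(864814205/861) = √744605030505/861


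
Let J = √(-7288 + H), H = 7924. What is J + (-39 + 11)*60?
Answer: -1680 + 2*√159 ≈ -1654.8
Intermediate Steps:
J = 2*√159 (J = √(-7288 + 7924) = √636 = 2*√159 ≈ 25.219)
J + (-39 + 11)*60 = 2*√159 + (-39 + 11)*60 = 2*√159 - 28*60 = 2*√159 - 1680 = -1680 + 2*√159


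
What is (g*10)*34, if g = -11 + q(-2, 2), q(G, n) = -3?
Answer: -4760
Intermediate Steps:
g = -14 (g = -11 - 3 = -14)
(g*10)*34 = -14*10*34 = -140*34 = -4760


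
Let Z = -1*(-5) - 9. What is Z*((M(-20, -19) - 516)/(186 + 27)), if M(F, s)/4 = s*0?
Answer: 688/71 ≈ 9.6901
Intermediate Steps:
M(F, s) = 0 (M(F, s) = 4*(s*0) = 4*0 = 0)
Z = -4 (Z = 5 - 9 = -4)
Z*((M(-20, -19) - 516)/(186 + 27)) = -4*(0 - 516)/(186 + 27) = -(-2064)/213 = -4*(-172/71) = 688/71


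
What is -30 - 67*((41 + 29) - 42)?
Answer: -1906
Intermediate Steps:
-30 - 67*((41 + 29) - 42) = -30 - 67*(70 - 42) = -30 - 67*28 = -30 - 1876 = -1906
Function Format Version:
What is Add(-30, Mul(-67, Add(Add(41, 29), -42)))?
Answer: -1906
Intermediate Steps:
Add(-30, Mul(-67, Add(Add(41, 29), -42))) = Add(-30, Mul(-67, Add(70, -42))) = Add(-30, Mul(-67, 28)) = Add(-30, -1876) = -1906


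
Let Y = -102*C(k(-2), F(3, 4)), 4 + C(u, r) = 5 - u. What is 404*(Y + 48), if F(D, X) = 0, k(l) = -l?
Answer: 60600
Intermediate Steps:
C(u, r) = 1 - u (C(u, r) = -4 + (5 - u) = 1 - u)
Y = 102 (Y = -102*(1 - (-1)*(-2)) = -102*(1 - 1*2) = -102*(1 - 2) = -102*(-1) = 102)
404*(Y + 48) = 404*(102 + 48) = 404*150 = 60600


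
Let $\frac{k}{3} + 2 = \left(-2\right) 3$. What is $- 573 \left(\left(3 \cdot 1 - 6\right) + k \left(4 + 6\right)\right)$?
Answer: $139239$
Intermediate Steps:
$k = -24$ ($k = -6 + 3 \left(\left(-2\right) 3\right) = -6 + 3 \left(-6\right) = -6 - 18 = -24$)
$- 573 \left(\left(3 \cdot 1 - 6\right) + k \left(4 + 6\right)\right) = - 573 \left(\left(3 \cdot 1 - 6\right) - 24 \left(4 + 6\right)\right) = - 573 \left(\left(3 - 6\right) - 240\right) = - 573 \left(-3 - 240\right) = \left(-573\right) \left(-243\right) = 139239$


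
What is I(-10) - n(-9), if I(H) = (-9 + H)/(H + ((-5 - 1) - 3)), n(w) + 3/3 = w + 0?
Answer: 11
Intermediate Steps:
n(w) = -1 + w (n(w) = -1 + (w + 0) = -1 + w)
I(H) = 1 (I(H) = (-9 + H)/(H + (-6 - 3)) = (-9 + H)/(H - 9) = (-9 + H)/(-9 + H) = 1)
I(-10) - n(-9) = 1 - (-1 - 9) = 1 - 1*(-10) = 1 + 10 = 11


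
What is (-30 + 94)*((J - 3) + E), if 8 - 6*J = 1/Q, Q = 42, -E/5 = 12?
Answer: -248656/63 ≈ -3946.9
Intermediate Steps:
E = -60 (E = -5*12 = -60)
J = 335/252 (J = 4/3 - 1/6/42 = 4/3 - 1/6*1/42 = 4/3 - 1/252 = 335/252 ≈ 1.3294)
(-30 + 94)*((J - 3) + E) = (-30 + 94)*((335/252 - 3) - 60) = 64*(-421/252 - 60) = 64*(-15541/252) = -248656/63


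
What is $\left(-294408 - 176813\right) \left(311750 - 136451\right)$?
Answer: $-82604570079$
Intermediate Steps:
$\left(-294408 - 176813\right) \left(311750 - 136451\right) = \left(-471221\right) 175299 = -82604570079$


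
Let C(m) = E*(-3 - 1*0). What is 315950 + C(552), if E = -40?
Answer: 316070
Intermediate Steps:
C(m) = 120 (C(m) = -40*(-3 - 1*0) = -40*(-3 + 0) = -40*(-3) = 120)
315950 + C(552) = 315950 + 120 = 316070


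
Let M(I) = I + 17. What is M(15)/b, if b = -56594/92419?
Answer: -1478704/28297 ≈ -52.257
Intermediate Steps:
M(I) = 17 + I
b = -56594/92419 (b = -56594*1/92419 = -56594/92419 ≈ -0.61236)
M(15)/b = (17 + 15)/(-56594/92419) = 32*(-92419/56594) = -1478704/28297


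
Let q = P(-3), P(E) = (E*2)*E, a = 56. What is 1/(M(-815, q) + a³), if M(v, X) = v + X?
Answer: 1/174819 ≈ 5.7202e-6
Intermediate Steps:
P(E) = 2*E² (P(E) = (2*E)*E = 2*E²)
q = 18 (q = 2*(-3)² = 2*9 = 18)
M(v, X) = X + v
1/(M(-815, q) + a³) = 1/((18 - 815) + 56³) = 1/(-797 + 175616) = 1/174819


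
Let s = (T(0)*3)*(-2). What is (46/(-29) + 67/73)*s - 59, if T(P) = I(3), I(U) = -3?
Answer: -150373/2117 ≈ -71.031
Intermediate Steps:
T(P) = -3
s = 18 (s = -3*3*(-2) = -9*(-2) = 18)
(46/(-29) + 67/73)*s - 59 = (46/(-29) + 67/73)*18 - 59 = (46*(-1/29) + 67*(1/73))*18 - 59 = (-46/29 + 67/73)*18 - 59 = -1415/2117*18 - 59 = -25470/2117 - 59 = -150373/2117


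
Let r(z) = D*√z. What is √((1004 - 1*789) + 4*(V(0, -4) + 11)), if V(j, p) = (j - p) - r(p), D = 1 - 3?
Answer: √(275 + 16*I) ≈ 16.59 + 0.4822*I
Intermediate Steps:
D = -2
r(z) = -2*√z
V(j, p) = j - p + 2*√p (V(j, p) = (j - p) - (-2)*√p = (j - p) + 2*√p = j - p + 2*√p)
√((1004 - 1*789) + 4*(V(0, -4) + 11)) = √((1004 - 1*789) + 4*((0 - 1*(-4) + 2*√(-4)) + 11)) = √((1004 - 789) + 4*((0 + 4 + 2*(2*I)) + 11)) = √(215 + 4*((0 + 4 + 4*I) + 11)) = √(215 + 4*((4 + 4*I) + 11)) = √(215 + 4*(15 + 4*I)) = √(215 + (60 + 16*I)) = √(275 + 16*I)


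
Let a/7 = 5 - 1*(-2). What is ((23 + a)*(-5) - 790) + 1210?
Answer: 60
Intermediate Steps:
a = 49 (a = 7*(5 - 1*(-2)) = 7*(5 + 2) = 7*7 = 49)
((23 + a)*(-5) - 790) + 1210 = ((23 + 49)*(-5) - 790) + 1210 = (72*(-5) - 790) + 1210 = (-360 - 790) + 1210 = -1150 + 1210 = 60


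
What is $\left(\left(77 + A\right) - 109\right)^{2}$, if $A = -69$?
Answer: $10201$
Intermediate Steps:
$\left(\left(77 + A\right) - 109\right)^{2} = \left(\left(77 - 69\right) - 109\right)^{2} = \left(8 - 109\right)^{2} = \left(-101\right)^{2} = 10201$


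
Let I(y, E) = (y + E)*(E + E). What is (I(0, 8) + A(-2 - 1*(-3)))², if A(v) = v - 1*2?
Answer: 16129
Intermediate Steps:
I(y, E) = 2*E*(E + y) (I(y, E) = (E + y)*(2*E) = 2*E*(E + y))
A(v) = -2 + v (A(v) = v - 2 = -2 + v)
(I(0, 8) + A(-2 - 1*(-3)))² = (2*8*(8 + 0) + (-2 + (-2 - 1*(-3))))² = (2*8*8 + (-2 + (-2 + 3)))² = (128 + (-2 + 1))² = (128 - 1)² = 127² = 16129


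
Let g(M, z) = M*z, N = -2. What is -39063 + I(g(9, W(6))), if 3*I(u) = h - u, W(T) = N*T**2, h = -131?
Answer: -116672/3 ≈ -38891.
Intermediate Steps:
W(T) = -2*T**2
I(u) = -131/3 - u/3 (I(u) = (-131 - u)/3 = -131/3 - u/3)
-39063 + I(g(9, W(6))) = -39063 + (-131/3 - 3*(-2*6**2)) = -39063 + (-131/3 - 3*(-2*36)) = -39063 + (-131/3 - 3*(-72)) = -39063 + (-131/3 - 1/3*(-648)) = -39063 + (-131/3 + 216) = -39063 + 517/3 = -116672/3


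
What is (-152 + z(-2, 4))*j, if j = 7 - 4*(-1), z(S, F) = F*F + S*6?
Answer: -1628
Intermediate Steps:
z(S, F) = F² + 6*S
j = 11 (j = 7 + 4 = 11)
(-152 + z(-2, 4))*j = (-152 + (4² + 6*(-2)))*11 = (-152 + (16 - 12))*11 = (-152 + 4)*11 = -148*11 = -1628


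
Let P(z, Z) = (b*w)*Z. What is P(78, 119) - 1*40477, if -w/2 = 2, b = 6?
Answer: -43333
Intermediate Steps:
w = -4 (w = -2*2 = -4)
P(z, Z) = -24*Z (P(z, Z) = (6*(-4))*Z = -24*Z)
P(78, 119) - 1*40477 = -24*119 - 1*40477 = -2856 - 40477 = -43333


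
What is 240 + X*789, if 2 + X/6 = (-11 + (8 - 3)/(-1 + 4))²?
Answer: 403156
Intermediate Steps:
X = 1532/3 (X = -12 + 6*(-11 + (8 - 3)/(-1 + 4))² = -12 + 6*(-11 + 5/3)² = -12 + 6*(-28/3)² = -12 + 6*(784/9) = -12 + 1568/3 = 1532/3 ≈ 510.67)
240 + X*789 = 240 + (1532/3)*789 = 240 + 402916 = 403156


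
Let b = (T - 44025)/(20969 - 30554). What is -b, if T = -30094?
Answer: -74119/9585 ≈ -7.7328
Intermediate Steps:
b = 74119/9585 (b = (-30094 - 44025)/(20969 - 30554) = -74119/(-9585) = -74119*(-1/9585) = 74119/9585 ≈ 7.7328)
-b = -1*74119/9585 = -74119/9585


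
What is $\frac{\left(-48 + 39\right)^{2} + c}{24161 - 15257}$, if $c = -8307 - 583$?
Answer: $- \frac{8809}{8904} \approx -0.98933$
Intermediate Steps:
$c = -8890$
$\frac{\left(-48 + 39\right)^{2} + c}{24161 - 15257} = \frac{\left(-48 + 39\right)^{2} - 8890}{24161 - 15257} = \frac{\left(-9\right)^{2} - 8890}{24161 - 15257} = \frac{81 - 8890}{8904} = \left(-8809\right) \frac{1}{8904} = - \frac{8809}{8904}$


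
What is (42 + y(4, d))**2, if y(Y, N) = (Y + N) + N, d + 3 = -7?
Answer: 676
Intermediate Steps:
d = -10 (d = -3 - 7 = -10)
y(Y, N) = Y + 2*N (y(Y, N) = (N + Y) + N = Y + 2*N)
(42 + y(4, d))**2 = (42 + (4 + 2*(-10)))**2 = (42 + (4 - 20))**2 = (42 - 16)**2 = 26**2 = 676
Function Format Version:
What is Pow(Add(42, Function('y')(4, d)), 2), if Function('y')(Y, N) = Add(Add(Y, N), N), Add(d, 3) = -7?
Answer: 676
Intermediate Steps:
d = -10 (d = Add(-3, -7) = -10)
Function('y')(Y, N) = Add(Y, Mul(2, N)) (Function('y')(Y, N) = Add(Add(N, Y), N) = Add(Y, Mul(2, N)))
Pow(Add(42, Function('y')(4, d)), 2) = Pow(Add(42, Add(4, Mul(2, -10))), 2) = Pow(Add(42, Add(4, -20)), 2) = Pow(Add(42, -16), 2) = Pow(26, 2) = 676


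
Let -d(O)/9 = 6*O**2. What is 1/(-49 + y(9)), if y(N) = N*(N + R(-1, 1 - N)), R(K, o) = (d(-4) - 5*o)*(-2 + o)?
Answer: 1/74192 ≈ 1.3479e-5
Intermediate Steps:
d(O) = -54*O**2
R(K, o) = (-864 - 5*o)*(-2 + o) (R(K, o) = (-54*(-4)**2 - 5*o)*(-2 + o) = (-54*16 - 5*o)*(-2 + o) = (-864 - 5*o)*(-2 + o))
y(N) = N*(874 - 5*(1 - N)**2 + 855*N) (y(N) = N*(N + (1728 - 854*(1 - N) - 5*(1 - N)**2)) = N*(N + (1728 + (-854 + 854*N) - 5*(1 - N)**2)) = N*(N + (874 - 5*(1 - N)**2 + 854*N)) = N*(874 - 5*(1 - N)**2 + 855*N))
1/(-49 + y(9)) = 1/(-49 + 9*(869 - 5*9**2 + 865*9)) = 1/(-49 + 9*(869 - 5*81 + 7785)) = 1/(-49 + 9*(869 - 405 + 7785)) = 1/(-49 + 9*8249) = 1/(-49 + 74241) = 1/74192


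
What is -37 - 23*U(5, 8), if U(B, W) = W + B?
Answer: -336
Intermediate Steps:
U(B, W) = B + W
-37 - 23*U(5, 8) = -37 - 23*(5 + 8) = -37 - 23*13 = -37 - 299 = -336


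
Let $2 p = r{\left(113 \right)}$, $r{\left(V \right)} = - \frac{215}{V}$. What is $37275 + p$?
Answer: $\frac{8423935}{226} \approx 37274.0$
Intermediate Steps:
$p = - \frac{215}{226}$ ($p = \frac{\left(-215\right) \frac{1}{113}}{2} = \frac{1}{2} \left(- \frac{215}{113}\right) = - \frac{215}{226} \approx -0.95133$)
$37275 + p = 37275 - \frac{215}{226} = \frac{8423935}{226}$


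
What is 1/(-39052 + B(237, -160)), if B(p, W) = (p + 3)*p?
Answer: 1/17828 ≈ 5.6092e-5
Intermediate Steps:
B(p, W) = p*(3 + p) (B(p, W) = (3 + p)*p = p*(3 + p))
1/(-39052 + B(237, -160)) = 1/(-39052 + 237*(3 + 237)) = 1/(-39052 + 237*240) = 1/(-39052 + 56880) = 1/17828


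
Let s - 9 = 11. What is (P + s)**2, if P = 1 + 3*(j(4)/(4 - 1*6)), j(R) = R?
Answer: 225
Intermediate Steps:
s = 20 (s = 9 + 11 = 20)
P = -5 (P = 1 + 3*(4/(4 - 1*6)) = 1 + 3*(4/(4 - 6)) = 1 + 3*(4/(-2)) = 1 + 3*(4*(-1/2)) = 1 + 3*(-2) = 1 - 6 = -5)
(P + s)**2 = (-5 + 20)**2 = 15**2 = 225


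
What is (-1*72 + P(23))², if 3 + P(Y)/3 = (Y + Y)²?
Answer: 39275289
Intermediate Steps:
P(Y) = -9 + 12*Y² (P(Y) = -9 + 3*(Y + Y)² = -9 + 3*(2*Y)² = -9 + 3*(4*Y²) = -9 + 12*Y²)
(-1*72 + P(23))² = (-1*72 + (-9 + 12*23²))² = (-72 + (-9 + 12*529))² = (-72 + (-9 + 6348))² = (-72 + 6339)² = 6267² = 39275289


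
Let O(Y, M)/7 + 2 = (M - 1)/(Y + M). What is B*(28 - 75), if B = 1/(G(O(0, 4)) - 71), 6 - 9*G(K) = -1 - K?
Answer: 1692/2563 ≈ 0.66016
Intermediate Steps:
O(Y, M) = -14 + 7*(-1 + M)/(M + Y) (O(Y, M) = -14 + 7*((M - 1)/(Y + M)) = -14 + 7*((-1 + M)/(M + Y)) = -14 + 7*(-1 + M)/(M + Y))
G(K) = 7/9 + K/9 (G(K) = ⅔ - (-1 - K)/9 = ⅔ + (⅑ + K/9) = 7/9 + K/9)
B = -36/2563 (B = 1/((7/9 + (7*(-1 - 1*4 - 2*0)/(4 + 0))/9) - 71) = 1/((7/9 + (7*(-1 - 4 + 0)/4)/9) - 71) = 1/((7/9 + (7*(¼)*(-5))/9) - 71) = 1/((7/9 + (⅑)*(-35/4)) - 71) = 1/((7/9 - 35/36) - 71) = 1/(-7/36 - 71) = 1/(-2563/36) = -36/2563 ≈ -0.014046)
B*(28 - 75) = -36*(28 - 75)/2563 = -36/2563*(-47) = 1692/2563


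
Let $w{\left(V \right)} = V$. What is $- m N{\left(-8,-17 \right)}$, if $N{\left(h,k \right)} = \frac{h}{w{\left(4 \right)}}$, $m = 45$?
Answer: $90$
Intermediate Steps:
$N{\left(h,k \right)} = \frac{h}{4}$
$- m N{\left(-8,-17 \right)} = - 45 \cdot \frac{1}{4} \left(-8\right) = - 45 \left(-2\right) = \left(-1\right) \left(-90\right) = 90$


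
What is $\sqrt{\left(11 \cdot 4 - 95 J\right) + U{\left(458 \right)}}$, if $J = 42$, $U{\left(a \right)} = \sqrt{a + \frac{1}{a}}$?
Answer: $\frac{\sqrt{-827728744 + 458 \sqrt{96072370}}}{458} \approx 62.647 i$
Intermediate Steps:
$\sqrt{\left(11 \cdot 4 - 95 J\right) + U{\left(458 \right)}} = \sqrt{\left(11 \cdot 4 - 3990\right) + \sqrt{458 + \frac{1}{458}}} = \sqrt{\left(44 - 3990\right) + \sqrt{458 + \frac{1}{458}}} = \sqrt{-3946 + \sqrt{\frac{209765}{458}}} = \sqrt{-3946 + \frac{\sqrt{96072370}}{458}}$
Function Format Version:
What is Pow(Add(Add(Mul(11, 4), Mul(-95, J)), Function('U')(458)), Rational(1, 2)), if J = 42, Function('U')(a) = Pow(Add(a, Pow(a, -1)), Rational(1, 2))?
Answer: Mul(Rational(1, 458), Pow(Add(-827728744, Mul(458, Pow(96072370, Rational(1, 2)))), Rational(1, 2))) ≈ Mul(62.647, I)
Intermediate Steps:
Pow(Add(Add(Mul(11, 4), Mul(-95, J)), Function('U')(458)), Rational(1, 2)) = Pow(Add(Add(Mul(11, 4), Mul(-95, 42)), Pow(Add(458, Pow(458, -1)), Rational(1, 2))), Rational(1, 2)) = Pow(Add(Add(44, -3990), Pow(Add(458, Rational(1, 458)), Rational(1, 2))), Rational(1, 2)) = Pow(Add(-3946, Pow(Rational(209765, 458), Rational(1, 2))), Rational(1, 2)) = Pow(Add(-3946, Mul(Rational(1, 458), Pow(96072370, Rational(1, 2)))), Rational(1, 2))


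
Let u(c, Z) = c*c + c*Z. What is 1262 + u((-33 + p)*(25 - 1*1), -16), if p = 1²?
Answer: 603374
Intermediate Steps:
p = 1
u(c, Z) = c² + Z*c
1262 + u((-33 + p)*(25 - 1*1), -16) = 1262 + ((-33 + 1)*(25 - 1*1))*(-16 + (-33 + 1)*(25 - 1*1)) = 1262 + (-32*(25 - 1))*(-16 - 32*(25 - 1)) = 1262 + (-32*24)*(-16 - 32*24) = 1262 - 768*(-16 - 768) = 1262 - 768*(-784) = 1262 + 602112 = 603374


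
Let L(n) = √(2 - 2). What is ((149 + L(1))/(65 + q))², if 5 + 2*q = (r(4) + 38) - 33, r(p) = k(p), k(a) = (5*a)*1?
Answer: 22201/5625 ≈ 3.9468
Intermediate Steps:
k(a) = 5*a
r(p) = 5*p
L(n) = 0 (L(n) = √0 = 0)
q = 10 (q = -5/2 + ((5*4 + 38) - 33)/2 = -5/2 + ((20 + 38) - 33)/2 = -5/2 + (58 - 33)/2 = -5/2 + (½)*25 = -5/2 + 25/2 = 10)
((149 + L(1))/(65 + q))² = ((149 + 0)/(65 + 10))² = (149/75)² = 22201/5625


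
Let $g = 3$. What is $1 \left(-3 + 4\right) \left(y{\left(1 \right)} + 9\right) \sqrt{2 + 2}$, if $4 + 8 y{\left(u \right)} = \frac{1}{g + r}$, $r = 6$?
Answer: $\frac{613}{36} \approx 17.028$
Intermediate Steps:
$y{\left(u \right)} = - \frac{35}{72}$ ($y{\left(u \right)} = - \frac{1}{2} + \frac{1}{8 \left(3 + 6\right)} = - \frac{1}{2} + \frac{1}{8 \cdot 9} = - \frac{1}{2} + \frac{1}{8} \cdot \frac{1}{9} = - \frac{1}{2} + \frac{1}{72} = - \frac{35}{72}$)
$1 \left(-3 + 4\right) \left(y{\left(1 \right)} + 9\right) \sqrt{2 + 2} = 1 \left(-3 + 4\right) \left(- \frac{35}{72} + 9\right) \sqrt{2 + 2} = 1 \cdot 1 \cdot \frac{613}{72} \sqrt{4} = 1 \cdot \frac{613}{72} \cdot 2 = \frac{613}{72} \cdot 2 = \frac{613}{36}$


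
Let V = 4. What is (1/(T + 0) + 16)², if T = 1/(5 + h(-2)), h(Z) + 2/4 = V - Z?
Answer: 2809/4 ≈ 702.25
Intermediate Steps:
h(Z) = 7/2 - Z (h(Z) = -½ + (4 - Z) = 7/2 - Z)
T = 2/21 (T = 1/(5 + (7/2 - 1*(-2))) = 1/(5 + (7/2 + 2)) = 1/(5 + 11/2) = 1/(21/2) = 2/21 ≈ 0.095238)
(1/(T + 0) + 16)² = (1/(2/21 + 0) + 16)² = (1/(2/21) + 16)² = (21/2 + 16)² = (53/2)² = 2809/4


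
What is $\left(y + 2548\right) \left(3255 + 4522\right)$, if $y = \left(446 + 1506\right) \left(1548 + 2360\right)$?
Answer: $59346007028$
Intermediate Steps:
$y = 7628416$ ($y = 1952 \cdot 3908 = 7628416$)
$\left(y + 2548\right) \left(3255 + 4522\right) = \left(7628416 + 2548\right) \left(3255 + 4522\right) = 7630964 \cdot 7777 = 59346007028$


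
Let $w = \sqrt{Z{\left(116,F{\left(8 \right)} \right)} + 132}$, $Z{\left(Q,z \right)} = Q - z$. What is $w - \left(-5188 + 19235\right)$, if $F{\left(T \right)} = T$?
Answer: $-14047 + 4 \sqrt{15} \approx -14032.0$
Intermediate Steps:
$w = 4 \sqrt{15}$ ($w = \sqrt{\left(116 - 8\right) + 132} = \sqrt{108 + 132} = \sqrt{240} = 4 \sqrt{15} \approx 15.492$)
$w - \left(-5188 + 19235\right) = 4 \sqrt{15} - \left(-5188 + 19235\right) = 4 \sqrt{15} - 14047 = -14047 + 4 \sqrt{15}$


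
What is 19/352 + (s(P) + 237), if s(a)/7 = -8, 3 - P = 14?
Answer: 63731/352 ≈ 181.05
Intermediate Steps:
P = -11 (P = 3 - 1*14 = 3 - 14 = -11)
s(a) = -56 (s(a) = 7*(-8) = -56)
19/352 + (s(P) + 237) = 19/352 + (-56 + 237) = (1/352)*19 + 181 = 19/352 + 181 = 63731/352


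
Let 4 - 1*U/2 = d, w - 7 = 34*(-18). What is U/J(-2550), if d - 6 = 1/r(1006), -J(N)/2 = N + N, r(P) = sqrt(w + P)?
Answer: -1/2550 - sqrt(401)/2045100 ≈ -0.00040195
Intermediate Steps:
w = -605 (w = 7 + 34*(-18) = 7 - 612 = -605)
r(P) = sqrt(-605 + P)
J(N) = -4*N (J(N) = -2*(N + N) = -4*N)
d = 6 + sqrt(401)/401 (d = 6 + 1/(sqrt(-605 + 1006)) = 6 + 1/(sqrt(401)) = 6 + sqrt(401)/401 ≈ 6.0499)
U = -4 - 2*sqrt(401)/401 (U = 8 - 2*(6 + sqrt(401)/401) = 8 + (-12 - 2*sqrt(401)/401) = -4 - 2*sqrt(401)/401 ≈ -4.0999)
U/J(-2550) = (-4 - 2*sqrt(401)/401)/((-4*(-2550))) = (-4 - 2*sqrt(401)/401)/10200 = (-4 - 2*sqrt(401)/401)*(1/10200) = -1/2550 - sqrt(401)/2045100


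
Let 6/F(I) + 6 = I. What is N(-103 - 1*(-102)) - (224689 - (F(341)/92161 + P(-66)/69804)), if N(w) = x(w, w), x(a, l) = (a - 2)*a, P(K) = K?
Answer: -80704371461319421/359187359790 ≈ -2.2469e+5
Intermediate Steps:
F(I) = 6/(-6 + I)
x(a, l) = a*(-2 + a) (x(a, l) = (-2 + a)*a = a*(-2 + a))
N(w) = w*(-2 + w)
N(-103 - 1*(-102)) - (224689 - (F(341)/92161 + P(-66)/69804)) = (-103 - 1*(-102))*(-2 + (-103 - 1*(-102))) - (224689 - ((6/(-6 + 341))/92161 - 66/69804)) = (-103 + 102)*(-2 + (-103 + 102)) - (224689 - ((6/335)*(1/92161) - 66*1/69804)) = -(-2 - 1) - (224689 - ((6*(1/335))*(1/92161) - 11/11634)) = -1*(-3) - (224689 - ((6/335)*(1/92161) - 11/11634)) = 3 - (224689 - (6/30873935 - 11/11634)) = 3 - (224689 - 1*(-339543481/359187359790)) = 3 - (224689 + 339543481/359187359790) = 3 - 1*80705449023398791/359187359790 = 3 - 80705449023398791/359187359790 = -80704371461319421/359187359790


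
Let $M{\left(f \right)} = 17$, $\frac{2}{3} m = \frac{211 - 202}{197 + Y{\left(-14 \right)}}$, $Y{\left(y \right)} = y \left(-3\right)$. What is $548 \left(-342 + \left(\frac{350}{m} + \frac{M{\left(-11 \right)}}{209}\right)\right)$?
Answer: $\frac{18103866644}{5643} \approx 3.2082 \cdot 10^{6}$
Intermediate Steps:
$Y{\left(y \right)} = - 3 y$
$m = \frac{27}{478}$ ($m = \frac{3 \frac{211 - 202}{197 - -42}}{2} = \frac{3 \frac{9}{197 + 42}}{2} = \frac{3 \cdot \frac{9}{239}}{2} = \frac{3 \cdot 9 \cdot \frac{1}{239}}{2} = \frac{3}{2} \cdot \frac{9}{239} = \frac{27}{478} \approx 0.056485$)
$548 \left(-342 + \left(\frac{350}{m} + \frac{M{\left(-11 \right)}}{209}\right)\right) = 548 \left(-342 + \left(\frac{350}{\frac{27}{478}} + \frac{17}{209}\right)\right) = 548 \left(-342 + \left(350 \cdot \frac{478}{27} + 17 \cdot \frac{1}{209}\right)\right) = 548 \left(-342 + \left(\frac{167300}{27} + \frac{17}{209}\right)\right) = 548 \left(-342 + \frac{34966159}{5643}\right) = 548 \cdot \frac{33036253}{5643} = \frac{18103866644}{5643}$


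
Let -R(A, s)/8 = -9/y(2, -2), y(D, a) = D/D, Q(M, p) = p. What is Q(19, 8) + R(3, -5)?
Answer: 80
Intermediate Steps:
y(D, a) = 1
R(A, s) = 72 (R(A, s) = -(-72)/1 = -(-72) = -8*(-9) = 72)
Q(19, 8) + R(3, -5) = 8 + 72 = 80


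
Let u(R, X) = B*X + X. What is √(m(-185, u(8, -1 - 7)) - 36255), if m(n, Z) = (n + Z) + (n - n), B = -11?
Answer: 6*I*√1010 ≈ 190.68*I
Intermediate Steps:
u(R, X) = -10*X (u(R, X) = -11*X + X = -10*X)
m(n, Z) = Z + n (m(n, Z) = (Z + n) + 0 = Z + n)
√(m(-185, u(8, -1 - 7)) - 36255) = √((-10*(-1 - 7) - 185) - 36255) = √((-10*(-8) - 185) - 36255) = √((80 - 185) - 36255) = √(-105 - 36255) = √(-36360) = 6*I*√1010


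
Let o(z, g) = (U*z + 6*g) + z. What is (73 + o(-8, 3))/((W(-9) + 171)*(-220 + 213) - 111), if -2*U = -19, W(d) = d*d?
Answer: -7/1875 ≈ -0.0037333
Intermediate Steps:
W(d) = d²
U = 19/2 (U = -½*(-19) = 19/2 ≈ 9.5000)
o(z, g) = 6*g + 21*z/2 (o(z, g) = (19*z/2 + 6*g) + z = (6*g + 19*z/2) + z = 6*g + 21*z/2)
(73 + o(-8, 3))/((W(-9) + 171)*(-220 + 213) - 111) = (73 + (6*3 + (21/2)*(-8)))/(((-9)² + 171)*(-220 + 213) - 111) = (73 + (18 - 84))/((81 + 171)*(-7) - 111) = (73 - 66)/(252*(-7) - 111) = 7/(-1764 - 111) = 7/(-1875) = 7*(-1/1875) = -7/1875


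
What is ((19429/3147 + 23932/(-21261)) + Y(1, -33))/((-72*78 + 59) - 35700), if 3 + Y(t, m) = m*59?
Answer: 43377849895/920146165773 ≈ 0.047142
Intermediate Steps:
Y(t, m) = -3 + 59*m (Y(t, m) = -3 + m*59 = -3 + 59*m)
((19429/3147 + 23932/(-21261)) + Y(1, -33))/((-72*78 + 59) - 35700) = ((19429/3147 + 23932/(-21261)) + (-3 + 59*(-33)))/((-72*78 + 59) - 35700) = ((19429*(1/3147) + 23932*(-1/21261)) + (-3 - 1947))/((-5616 + 59) - 35700) = ((19429/3147 - 23932/21261) - 1950)/(-5557 - 35700) = (112588655/22302789 - 1950)/(-41257) = -43377849895/22302789*(-1/41257) = 43377849895/920146165773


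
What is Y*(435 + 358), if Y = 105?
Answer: 83265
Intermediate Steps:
Y*(435 + 358) = 105*(435 + 358) = 105*793 = 83265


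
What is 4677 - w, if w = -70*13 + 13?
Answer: 5574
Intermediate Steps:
w = -897 (w = -910 + 13 = -897)
4677 - w = 4677 - 1*(-897) = 4677 + 897 = 5574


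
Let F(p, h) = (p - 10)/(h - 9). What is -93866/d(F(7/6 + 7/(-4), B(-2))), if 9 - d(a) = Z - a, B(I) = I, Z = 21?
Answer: 12390312/1457 ≈ 8504.0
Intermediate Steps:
F(p, h) = (-10 + p)/(-9 + h)
d(a) = -12 + a (d(a) = 9 - (21 - a) = 9 + (-21 + a) = -12 + a)
-93866/d(F(7/6 + 7/(-4), B(-2))) = -93866/(-12 + (-10 + (7/6 + 7/(-4)))/(-9 - 2)) = -93866/(-12 + (-10 + (7*(⅙) + 7*(-¼)))/(-11)) = -93866/(-12 - (-10 + (7/6 - 7/4))/11) = -93866/(-12 - (-10 - 7/12)/11) = -93866/(-12 - 1/11*(-127/12)) = -93866/(-12 + 127/132) = -93866/(-1457/132) = -93866*(-132/1457) = 12390312/1457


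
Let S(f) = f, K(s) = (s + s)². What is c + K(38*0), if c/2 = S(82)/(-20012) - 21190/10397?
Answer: -212453417/52016191 ≈ -4.0844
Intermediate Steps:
K(s) = 4*s² (K(s) = (2*s)² = 4*s²)
c = -212453417/52016191 (c = 2*(82/(-20012) - 21190/10397) = 2*(82*(-1/20012) - 21190*1/10397) = 2*(-41/10006 - 21190/10397) = 2*(-212453417/104032382) = -212453417/52016191 ≈ -4.0844)
c + K(38*0) = -212453417/52016191 + 4*(38*0)² = -212453417/52016191 + 4*0² = -212453417/52016191 + 4*0 = -212453417/52016191 + 0 = -212453417/52016191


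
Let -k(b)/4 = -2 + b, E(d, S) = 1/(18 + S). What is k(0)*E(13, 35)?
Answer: 8/53 ≈ 0.15094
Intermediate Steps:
k(b) = 8 - 4*b (k(b) = -4*(-2 + b) = 8 - 4*b)
k(0)*E(13, 35) = (8 - 4*0)/(18 + 35) = (8 + 0)/53 = 8*(1/53) = 8/53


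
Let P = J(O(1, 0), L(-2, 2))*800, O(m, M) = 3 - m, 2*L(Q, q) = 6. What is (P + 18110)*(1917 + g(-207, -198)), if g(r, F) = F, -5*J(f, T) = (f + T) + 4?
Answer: 28655730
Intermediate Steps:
L(Q, q) = 3 (L(Q, q) = (1/2)*6 = 3)
J(f, T) = -4/5 - T/5 - f/5 (J(f, T) = -((f + T) + 4)/5 = -((T + f) + 4)/5 = -(4 + T + f)/5 = -4/5 - T/5 - f/5)
P = -1440 (P = (-4/5 - 1/5*3 - (3 - 1*1)/5)*800 = (-4/5 - 3/5 - (3 - 1)/5)*800 = (-4/5 - 3/5 - 1/5*2)*800 = (-4/5 - 3/5 - 2/5)*800 = -9/5*800 = -1440)
(P + 18110)*(1917 + g(-207, -198)) = (-1440 + 18110)*(1917 - 198) = 16670*1719 = 28655730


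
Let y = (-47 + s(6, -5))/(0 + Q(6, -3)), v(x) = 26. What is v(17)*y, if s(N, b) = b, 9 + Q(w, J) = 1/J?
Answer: 1014/7 ≈ 144.86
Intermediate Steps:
Q(w, J) = -9 + 1/J
y = 39/7 (y = (-47 - 5)/(0 + (-9 + 1/(-3))) = -52/(0 + (-9 - ⅓)) = -52/(0 - 28/3) = -52/(-28/3) = -52*(-3/28) = 39/7 ≈ 5.5714)
v(17)*y = 26*(39/7) = 1014/7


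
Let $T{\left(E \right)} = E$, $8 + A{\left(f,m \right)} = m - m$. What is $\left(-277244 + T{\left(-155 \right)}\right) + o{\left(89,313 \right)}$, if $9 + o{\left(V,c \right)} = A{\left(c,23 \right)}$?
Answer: $-277416$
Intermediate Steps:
$A{\left(f,m \right)} = -8$ ($A{\left(f,m \right)} = -8 + \left(m - m\right) = -8 + 0 = -8$)
$o{\left(V,c \right)} = -17$ ($o{\left(V,c \right)} = -9 - 8 = -17$)
$\left(-277244 + T{\left(-155 \right)}\right) + o{\left(89,313 \right)} = \left(-277244 - 155\right) - 17 = -277399 - 17 = -277416$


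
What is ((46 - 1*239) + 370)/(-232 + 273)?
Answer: 177/41 ≈ 4.3171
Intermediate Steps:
((46 - 1*239) + 370)/(-232 + 273) = ((46 - 239) + 370)/41 = (-193 + 370)*(1/41) = 177*(1/41) = 177/41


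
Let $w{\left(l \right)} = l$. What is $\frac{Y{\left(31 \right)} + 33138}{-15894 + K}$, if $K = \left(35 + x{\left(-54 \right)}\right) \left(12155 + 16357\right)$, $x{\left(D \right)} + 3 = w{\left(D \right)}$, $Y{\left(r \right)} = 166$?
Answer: $- \frac{16652}{321579} \approx -0.051782$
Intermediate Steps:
$x{\left(D \right)} = -3 + D$
$K = -627264$ ($K = \left(35 - 57\right) \left(12155 + 16357\right) = \left(35 - 57\right) 28512 = \left(-22\right) 28512 = -627264$)
$\frac{Y{\left(31 \right)} + 33138}{-15894 + K} = \frac{166 + 33138}{-15894 - 627264} = \frac{33304}{-643158} = 33304 \left(- \frac{1}{643158}\right) = - \frac{16652}{321579}$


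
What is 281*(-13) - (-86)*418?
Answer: 32295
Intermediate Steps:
281*(-13) - (-86)*418 = -3653 - 1*(-35948) = -3653 + 35948 = 32295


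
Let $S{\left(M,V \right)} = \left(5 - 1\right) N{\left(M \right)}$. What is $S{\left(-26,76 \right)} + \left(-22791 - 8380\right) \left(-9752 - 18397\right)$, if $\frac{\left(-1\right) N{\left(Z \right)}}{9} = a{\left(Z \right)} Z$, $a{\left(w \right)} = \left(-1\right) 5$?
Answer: $877427799$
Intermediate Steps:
$a{\left(w \right)} = -5$
$N{\left(Z \right)} = 45 Z$ ($N{\left(Z \right)} = - 9 \left(- 5 Z\right) = 45 Z$)
$S{\left(M,V \right)} = 180 M$ ($S{\left(M,V \right)} = \left(5 - 1\right) 45 M = 4 \cdot 45 M = 180 M$)
$S{\left(-26,76 \right)} + \left(-22791 - 8380\right) \left(-9752 - 18397\right) = 180 \left(-26\right) + \left(-22791 - 8380\right) \left(-9752 - 18397\right) = -4680 - -877432479 = -4680 + 877432479 = 877427799$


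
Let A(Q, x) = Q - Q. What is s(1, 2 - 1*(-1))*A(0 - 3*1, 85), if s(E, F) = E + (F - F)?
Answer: 0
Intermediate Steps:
A(Q, x) = 0
s(E, F) = E (s(E, F) = E + 0 = E)
s(1, 2 - 1*(-1))*A(0 - 3*1, 85) = 1*0 = 0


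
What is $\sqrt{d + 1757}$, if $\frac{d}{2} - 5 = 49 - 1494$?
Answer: $i \sqrt{1123} \approx 33.511 i$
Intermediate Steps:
$d = -2880$ ($d = 10 + 2 \left(49 - 1494\right) = 10 + 2 \left(-1445\right) = 10 - 2890 = -2880$)
$\sqrt{d + 1757} = \sqrt{-2880 + 1757} = \sqrt{-1123} = i \sqrt{1123}$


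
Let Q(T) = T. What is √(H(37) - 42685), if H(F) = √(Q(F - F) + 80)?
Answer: √(-42685 + 4*√5) ≈ 206.58*I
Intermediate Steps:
H(F) = 4*√5 (H(F) = √((F - F) + 80) = √(0 + 80) = √80 = 4*√5)
√(H(37) - 42685) = √(4*√5 - 42685) = √(-42685 + 4*√5)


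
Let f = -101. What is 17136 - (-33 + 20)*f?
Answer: 15823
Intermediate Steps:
17136 - (-33 + 20)*f = 17136 - (-33 + 20)*(-101) = 17136 - (-13)*(-101) = 17136 - 1*1313 = 17136 - 1313 = 15823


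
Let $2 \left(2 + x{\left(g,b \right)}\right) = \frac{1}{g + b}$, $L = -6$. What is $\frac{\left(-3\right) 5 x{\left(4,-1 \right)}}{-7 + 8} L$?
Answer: $-165$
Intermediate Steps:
$x{\left(g,b \right)} = -2 + \frac{1}{2 \left(b + g\right)}$ ($x{\left(g,b \right)} = -2 + \frac{1}{2 \left(g + b\right)} = -2 + \frac{1}{2 \left(b + g\right)}$)
$\frac{\left(-3\right) 5 x{\left(4,-1 \right)}}{-7 + 8} L = \frac{\left(-3\right) 5 \frac{\frac{1}{2} - -2 - 8}{-1 + 4}}{-7 + 8} \left(-6\right) = \frac{\left(-15\right) \frac{\frac{1}{2} + 2 - 8}{3}}{1} \left(-6\right) = 1 \left(- 15 \cdot \frac{1}{3} \left(- \frac{11}{2}\right)\right) \left(-6\right) = 1 \left(\left(-15\right) \left(- \frac{11}{6}\right)\right) \left(-6\right) = 1 \cdot \frac{55}{2} \left(-6\right) = \frac{55}{2} \left(-6\right) = -165$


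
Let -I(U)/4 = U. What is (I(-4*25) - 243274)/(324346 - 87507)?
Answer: -242874/236839 ≈ -1.0255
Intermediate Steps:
I(U) = -4*U
(I(-4*25) - 243274)/(324346 - 87507) = (-(-16)*25 - 243274)/(324346 - 87507) = (-4*(-100) - 243274)/236839 = (400 - 243274)*(1/236839) = -242874*1/236839 = -242874/236839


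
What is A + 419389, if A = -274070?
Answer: 145319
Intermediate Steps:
A + 419389 = -274070 + 419389 = 145319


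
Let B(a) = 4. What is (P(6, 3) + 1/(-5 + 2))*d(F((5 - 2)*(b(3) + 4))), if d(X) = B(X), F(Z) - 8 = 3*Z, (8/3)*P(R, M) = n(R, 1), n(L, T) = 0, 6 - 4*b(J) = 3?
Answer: -4/3 ≈ -1.3333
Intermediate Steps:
b(J) = 3/4 (b(J) = 3/2 - 1/4*3 = 3/2 - 3/4 = 3/4)
P(R, M) = 0 (P(R, M) = (3/8)*0 = 0)
F(Z) = 8 + 3*Z
d(X) = 4
(P(6, 3) + 1/(-5 + 2))*d(F((5 - 2)*(b(3) + 4))) = (0 + 1/(-5 + 2))*4 = (0 + 1/(-3))*4 = (0 - 1/3)*4 = -1/3*4 = -4/3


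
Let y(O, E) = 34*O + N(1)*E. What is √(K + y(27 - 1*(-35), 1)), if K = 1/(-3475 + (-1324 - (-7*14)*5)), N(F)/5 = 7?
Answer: √39790107474/4309 ≈ 46.293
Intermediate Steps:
N(F) = 35 (N(F) = 5*7 = 35)
y(O, E) = 34*O + 35*E
K = -1/4309 (K = 1/(-3475 + (-1324 - (-98)*5)) = 1/(-3475 + (-1324 - 1*(-490))) = 1/(-3475 + (-1324 + 490)) = 1/(-3475 - 834) = 1/(-4309) = -1/4309 ≈ -0.00023207)
√(K + y(27 - 1*(-35), 1)) = √(-1/4309 + (34*(27 - 1*(-35)) + 35*1)) = √(-1/4309 + (34*(27 + 35) + 35)) = √(-1/4309 + (34*62 + 35)) = √(-1/4309 + (2108 + 35)) = √(-1/4309 + 2143) = √(9234186/4309) = √39790107474/4309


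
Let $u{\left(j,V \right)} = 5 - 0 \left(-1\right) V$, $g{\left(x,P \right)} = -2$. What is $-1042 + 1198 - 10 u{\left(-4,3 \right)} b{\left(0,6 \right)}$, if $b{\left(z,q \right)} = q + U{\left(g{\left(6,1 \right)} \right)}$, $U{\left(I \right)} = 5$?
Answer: $-659942$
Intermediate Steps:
$u{\left(j,V \right)} = 5$ ($u{\left(j,V \right)} = 5 - 0 V = 5 - 0 = 5 + 0 = 5$)
$b{\left(z,q \right)} = 5 + q$ ($b{\left(z,q \right)} = q + 5 = 5 + q$)
$-1042 + 1198 - 10 u{\left(-4,3 \right)} b{\left(0,6 \right)} = -1042 + 1198 \left(-10\right) 5 \left(5 + 6\right) = -1042 + 1198 \left(\left(-50\right) 11\right) = -1042 + 1198 \left(-550\right) = -1042 - 658900 = -659942$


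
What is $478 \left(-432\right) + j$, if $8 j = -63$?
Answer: $- \frac{1652031}{8} \approx -2.065 \cdot 10^{5}$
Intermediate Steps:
$j = - \frac{63}{8}$ ($j = \frac{1}{8} \left(-63\right) = - \frac{63}{8} \approx -7.875$)
$478 \left(-432\right) + j = 478 \left(-432\right) - \frac{63}{8} = -206496 - \frac{63}{8} = - \frac{1652031}{8}$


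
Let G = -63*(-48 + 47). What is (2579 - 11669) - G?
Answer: -9153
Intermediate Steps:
G = 63 (G = -63*(-1) = 63)
(2579 - 11669) - G = (2579 - 11669) - 1*63 = -9090 - 63 = -9153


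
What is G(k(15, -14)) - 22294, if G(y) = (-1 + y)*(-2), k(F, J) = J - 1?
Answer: -22262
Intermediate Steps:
k(F, J) = -1 + J
G(y) = 2 - 2*y
G(k(15, -14)) - 22294 = (2 - 2*(-1 - 14)) - 22294 = (2 - 2*(-15)) - 22294 = (2 + 30) - 22294 = 32 - 22294 = -22262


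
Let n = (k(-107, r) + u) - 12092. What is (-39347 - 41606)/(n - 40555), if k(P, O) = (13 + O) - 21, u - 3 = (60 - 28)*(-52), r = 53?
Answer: 80953/54263 ≈ 1.4919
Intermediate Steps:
u = -1661 (u = 3 + (60 - 28)*(-52) = 3 + 32*(-52) = 3 - 1664 = -1661)
k(P, O) = -8 + O
n = -13708 (n = ((-8 + 53) - 1661) - 12092 = (45 - 1661) - 12092 = -1616 - 12092 = -13708)
(-39347 - 41606)/(n - 40555) = (-39347 - 41606)/(-13708 - 40555) = -80953/(-54263) = -80953*(-1/54263) = 80953/54263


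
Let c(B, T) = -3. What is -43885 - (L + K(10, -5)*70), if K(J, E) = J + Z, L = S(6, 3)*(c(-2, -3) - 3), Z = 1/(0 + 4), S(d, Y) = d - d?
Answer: -89205/2 ≈ -44603.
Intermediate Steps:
S(d, Y) = 0
Z = 1/4 ≈ 0.25000
L = 0 (L = 0*(-3 - 3) = 0*(-6) = 0)
K(J, E) = 1/4 + J (K(J, E) = J + 1/4 = 1/4 + J)
-43885 - (L + K(10, -5)*70) = -43885 - (0 + (1/4 + 10)*70) = -43885 - (0 + (41/4)*70) = -43885 - (0 + 1435/2) = -43885 - 1*1435/2 = -43885 - 1435/2 = -89205/2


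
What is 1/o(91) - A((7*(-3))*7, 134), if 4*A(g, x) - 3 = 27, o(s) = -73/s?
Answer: -1277/146 ≈ -8.7466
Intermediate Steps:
A(g, x) = 15/2 (A(g, x) = 3/4 + (1/4)*27 = 3/4 + 27/4 = 15/2)
1/o(91) - A((7*(-3))*7, 134) = 1/(-73/91) - 1*15/2 = 1/(-73*1/91) - 15/2 = 1/(-73/91) - 15/2 = -91/73 - 15/2 = -1277/146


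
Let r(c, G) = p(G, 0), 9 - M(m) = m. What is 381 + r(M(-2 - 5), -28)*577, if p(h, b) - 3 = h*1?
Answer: -14044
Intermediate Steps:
M(m) = 9 - m
p(h, b) = 3 + h (p(h, b) = 3 + h*1 = 3 + h)
r(c, G) = 3 + G
381 + r(M(-2 - 5), -28)*577 = 381 + (3 - 28)*577 = 381 - 25*577 = 381 - 14425 = -14044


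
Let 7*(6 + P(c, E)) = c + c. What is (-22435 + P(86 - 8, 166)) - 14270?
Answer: -256821/7 ≈ -36689.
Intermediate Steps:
P(c, E) = -6 + 2*c/7 (P(c, E) = -6 + (c + c)/7 = -6 + (2*c)/7 = -6 + 2*c/7)
(-22435 + P(86 - 8, 166)) - 14270 = (-22435 + (-6 + 2*(86 - 8)/7)) - 14270 = (-22435 + (-6 + (2/7)*78)) - 14270 = (-22435 + (-6 + 156/7)) - 14270 = (-22435 + 114/7) - 14270 = -156931/7 - 14270 = -256821/7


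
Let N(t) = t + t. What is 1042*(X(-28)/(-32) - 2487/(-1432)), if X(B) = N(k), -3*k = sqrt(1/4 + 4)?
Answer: 1295727/716 + 521*sqrt(17)/48 ≈ 1854.4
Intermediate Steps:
k = -sqrt(17)/6 (k = -sqrt(1/4 + 4)/3 = -sqrt(17)/6 ≈ -0.68718)
N(t) = 2*t
X(B) = -sqrt(17)/3 (X(B) = 2*(-sqrt(17)/6) = -sqrt(17)/3)
1042*(X(-28)/(-32) - 2487/(-1432)) = 1042*(-sqrt(17)/3/(-32) - 2487/(-1432)) = 1042*(-sqrt(17)/3*(-1/32) - 2487*(-1/1432)) = 1042*(sqrt(17)/96 + 2487/1432) = 1042*(2487/1432 + sqrt(17)/96) = 1295727/716 + 521*sqrt(17)/48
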